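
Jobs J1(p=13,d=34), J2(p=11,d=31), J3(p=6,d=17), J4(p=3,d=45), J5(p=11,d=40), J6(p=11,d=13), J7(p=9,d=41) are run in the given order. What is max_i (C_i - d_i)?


Lateness per job (L = C - d):
  J1: C=13, d=34, L=-21
  J2: C=24, d=31, L=-7
  J3: C=30, d=17, L=13
  J4: C=33, d=45, L=-12
  J5: C=44, d=40, L=4
  J6: C=55, d=13, L=42
  J7: C=64, d=41, L=23
Lmax = max(-21, -7, 13, -12, 4, 42, 23)
= 42


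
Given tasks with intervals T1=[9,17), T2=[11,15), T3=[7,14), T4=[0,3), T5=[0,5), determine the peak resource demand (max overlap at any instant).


Check each time point for overlaps:
  t=11: 3 tasks active (T1, T2, T3)
Max concurrent = 3


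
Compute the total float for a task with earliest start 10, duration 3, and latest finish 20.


EF = ES + duration = 10 + 3 = 13
LS = LF - duration = 20 - 3 = 17
Total Float = LF - EF = 20 - 13
(or LS - ES = 17 - 10)
= 7


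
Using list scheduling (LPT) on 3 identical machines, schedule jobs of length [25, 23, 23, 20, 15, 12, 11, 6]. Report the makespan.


Jobs (LPT sorted): [25, 23, 23, 20, 15, 12, 11, 6]
Machines: 3
  J=25 → Machine 1 (load: 0+25=25)
  J=23 → Machine 2 (load: 0+23=23)
  J=23 → Machine 3 (load: 0+23=23)
  J=20 → Machine 2 (load: 23+20=43)
  J=15 → Machine 3 (load: 23+15=38)
  J=12 → Machine 1 (load: 25+12=37)
  J=11 → Machine 1 (load: 37+11=48)
  J=6 → Machine 3 (load: 38+6=44)
Machine loads: [48, 43, 44]
Makespan = max = 48 time units


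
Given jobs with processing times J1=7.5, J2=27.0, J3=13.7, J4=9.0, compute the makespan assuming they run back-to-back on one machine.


Sequential makespan: sum all processing times
= 7.5 + 27.0 + 13.7 + 9.0
= 57.2 time units


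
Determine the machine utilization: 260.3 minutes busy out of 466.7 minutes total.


Utilization = busy / total × 100
= 260.3 / 466.7 × 100
= 55.8%


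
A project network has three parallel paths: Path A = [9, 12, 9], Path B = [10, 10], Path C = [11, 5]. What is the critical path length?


Path A: 9 + 12 + 9 = 30
Path B: 10 + 10 = 20
Path C: 11 + 5 = 16
Critical path = longest = max(30, 20, 16)
= 30 (Path A)


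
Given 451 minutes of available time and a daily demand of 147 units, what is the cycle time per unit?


Cycle time = available time / demand
= 451 / 147
= 3.07 min/unit


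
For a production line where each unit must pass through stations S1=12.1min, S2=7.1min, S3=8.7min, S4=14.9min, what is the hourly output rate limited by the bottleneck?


Bottleneck = longest station time
Station times: [12.1, 7.1, 8.7, 14.9]
Max = 14.9 min
Rate = 60 / 14.9
= 4.03 units/hour (bottleneck: 14.9min)


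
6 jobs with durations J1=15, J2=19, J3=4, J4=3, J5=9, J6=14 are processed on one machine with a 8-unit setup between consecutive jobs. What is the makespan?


Makespan = Σ processing + (n-1) × setup
= (15 + 19 + 4 + 3 + 9 + 14) + (6-1)×8
= 64 + 40
= 104 time units


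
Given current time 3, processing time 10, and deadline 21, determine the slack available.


Slack = due - current_time - processing
= 21 - 3 - 10
= 8


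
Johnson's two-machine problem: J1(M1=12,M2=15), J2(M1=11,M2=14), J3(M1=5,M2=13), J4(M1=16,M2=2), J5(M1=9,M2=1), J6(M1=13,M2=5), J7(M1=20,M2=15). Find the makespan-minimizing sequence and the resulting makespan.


Johnson's rule:
Group 1 (M1≤M2, sort by M1): ['J3', 'J2', 'J1']
Group 2 (M1>M2, sort desc M2): ['J7', 'J6', 'J4', 'J5']
Sequence: J3 → J2 → J1 → J7 → J6 → J4 → J5
Makespan calculation:
  J3: M1 done=5, M2 done=18
  J2: M1 done=16, M2 done=32
  J1: M1 done=28, M2 done=47
  J7: M1 done=48, M2 done=63
  J6: M1 done=61, M2 done=68
  J4: M1 done=77, M2 done=79
  J5: M1 done=86, M2 done=87
= Sequence: J3 → J2 → J1 → J7 → J6 → J4 → J5, Makespan: 87


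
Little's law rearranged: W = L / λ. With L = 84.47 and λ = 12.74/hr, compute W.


Little's law: L = λW → W = L / λ
= 84.47 / 12.74
= 6.63 hours


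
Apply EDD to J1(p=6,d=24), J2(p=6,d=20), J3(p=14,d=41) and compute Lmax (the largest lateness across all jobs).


EDD order: J2 → J1 → J3
Completion and lateness:
  J2: C=6, d=20, L=6-20=-14
  J1: C=12, d=24, L=12-24=-12
  J3: C=26, d=41, L=26-41=-15
Lmax = max(-14, -12, -15)
= -12


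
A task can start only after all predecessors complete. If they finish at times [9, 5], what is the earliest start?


ES = max of all predecessor completion times
Predecessors: [9, 5]
ES = max(9, 5)
= 9


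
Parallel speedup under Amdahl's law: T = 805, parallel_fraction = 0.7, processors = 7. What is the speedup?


Amdahl's law: T_p = T × ((1-p) + p/N)
= 805 × ((1-0.7) + 0.7/7)
= 805 × (0.30 + 0.1000)
= 805 × 0.4000
= 322.00
Speedup = 805/322.00
= 2.50×


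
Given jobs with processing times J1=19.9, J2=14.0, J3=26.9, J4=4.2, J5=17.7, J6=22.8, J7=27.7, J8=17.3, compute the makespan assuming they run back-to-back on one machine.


Sequential makespan: sum all processing times
= 19.9 + 14.0 + 26.9 + 4.2 + 17.7 + 22.8 + 27.7 + 17.3
= 150.5 time units


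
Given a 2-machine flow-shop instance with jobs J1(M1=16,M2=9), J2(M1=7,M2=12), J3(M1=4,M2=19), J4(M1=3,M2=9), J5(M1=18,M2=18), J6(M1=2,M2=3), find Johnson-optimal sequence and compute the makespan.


Johnson's rule:
Group 1 (M1≤M2, sort by M1): ['J6', 'J4', 'J3', 'J2', 'J5']
Group 2 (M1>M2, sort desc M2): ['J1']
Sequence: J6 → J4 → J3 → J2 → J5 → J1
Makespan calculation:
  J6: M1 done=2, M2 done=5
  J4: M1 done=5, M2 done=14
  J3: M1 done=9, M2 done=33
  J2: M1 done=16, M2 done=45
  J5: M1 done=34, M2 done=63
  J1: M1 done=50, M2 done=72
= Sequence: J6 → J4 → J3 → J2 → J5 → J1, Makespan: 72


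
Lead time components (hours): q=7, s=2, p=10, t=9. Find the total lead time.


Lead time = queue + setup + processing + transit
= 7 + 2 + 10 + 9
= 28 hours


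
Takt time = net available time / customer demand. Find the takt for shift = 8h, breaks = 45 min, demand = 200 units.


Available = 8×60 - 45 = 435 min
Takt time = 435 / 200
= 2.17 min/unit


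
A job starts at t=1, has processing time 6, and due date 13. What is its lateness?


Completion = 1 + 6 = 7
Lateness = C - d = 7 - 13
= -6


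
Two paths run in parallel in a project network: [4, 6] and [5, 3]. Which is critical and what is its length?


Path A: 4 + 6 = 10
Path B: 5 + 3 = 8
Critical path = longest = max(10, 8)
= 10 (Path A)


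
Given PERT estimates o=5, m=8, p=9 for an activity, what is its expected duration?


te = (o + 4m + p) / 6
= (5 + 4×8 + 9) / 6
= (5 + 32 + 9) / 6
= 46 / 6
= 7.67


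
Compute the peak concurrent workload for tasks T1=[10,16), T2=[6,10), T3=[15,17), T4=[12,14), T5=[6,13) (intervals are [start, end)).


Check each time point for overlaps:
  t=12: 3 tasks active (T1, T4, T5)
Max concurrent = 3


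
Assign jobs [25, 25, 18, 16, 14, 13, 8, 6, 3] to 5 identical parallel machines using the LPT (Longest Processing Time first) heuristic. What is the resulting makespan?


Jobs (LPT sorted): [25, 25, 18, 16, 14, 13, 8, 6, 3]
Machines: 5
  J=25 → Machine 1 (load: 0+25=25)
  J=25 → Machine 2 (load: 0+25=25)
  J=18 → Machine 3 (load: 0+18=18)
  J=16 → Machine 4 (load: 0+16=16)
  J=14 → Machine 5 (load: 0+14=14)
  J=13 → Machine 5 (load: 14+13=27)
  J=8 → Machine 4 (load: 16+8=24)
  J=6 → Machine 3 (load: 18+6=24)
  J=3 → Machine 3 (load: 24+3=27)
Machine loads: [25, 25, 27, 24, 27]
Makespan = max = 27 time units


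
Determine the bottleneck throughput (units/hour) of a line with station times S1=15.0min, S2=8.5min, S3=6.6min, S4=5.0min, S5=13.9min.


Bottleneck = longest station time
Station times: [15.0, 8.5, 6.6, 5.0, 13.9]
Max = 15.0 min
Rate = 60 / 15.0
= 4.00 units/hour (bottleneck: 15.0min)


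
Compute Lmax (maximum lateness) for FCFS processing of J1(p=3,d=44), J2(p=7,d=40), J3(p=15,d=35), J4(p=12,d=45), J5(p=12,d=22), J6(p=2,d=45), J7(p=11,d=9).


Lateness per job (L = C - d):
  J1: C=3, d=44, L=-41
  J2: C=10, d=40, L=-30
  J3: C=25, d=35, L=-10
  J4: C=37, d=45, L=-8
  J5: C=49, d=22, L=27
  J6: C=51, d=45, L=6
  J7: C=62, d=9, L=53
Lmax = max(-41, -30, -10, -8, 27, 6, 53)
= 53


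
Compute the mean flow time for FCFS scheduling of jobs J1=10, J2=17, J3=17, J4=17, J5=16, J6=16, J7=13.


Completion times:
  J1: completes at 10
  J2: completes at 27
  J3: completes at 44
  J4: completes at 61
  J5: completes at 77
  J6: completes at 93
  J7: completes at 106
Sum = 418
Average = 418/7
= 59.71


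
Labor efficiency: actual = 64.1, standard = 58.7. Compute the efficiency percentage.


Efficiency = (actual / standard) × 100
= (64.1 / 58.7) × 100
= 109.2%


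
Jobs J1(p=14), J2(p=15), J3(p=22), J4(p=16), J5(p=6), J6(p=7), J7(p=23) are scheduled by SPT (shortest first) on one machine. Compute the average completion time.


SPT order: J5 → J6 → J1 → J2 → J4 → J3 → J7
Completion times:
  J5: C=6
  J6: C=13
  J1: C=27
  J2: C=42
  J4: C=58
  J3: C=80
  J7: C=103
Sum = 329, n = 7
Mean flow = 329/7
= 47.00


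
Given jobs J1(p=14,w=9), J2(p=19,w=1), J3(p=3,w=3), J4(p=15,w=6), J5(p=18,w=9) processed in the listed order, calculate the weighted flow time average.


Completion times:
  J1: C=14, w×C=9×14=126
  J2: C=33, w×C=1×33=33
  J3: C=36, w×C=3×36=108
  J4: C=51, w×C=6×51=306
  J5: C=69, w×C=9×69=621
Sum w×C = 1194
Sum w = 28
Weighted avg = 1194/28
= 42.64


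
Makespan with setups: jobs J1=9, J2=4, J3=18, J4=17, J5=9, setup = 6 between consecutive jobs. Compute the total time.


Makespan = Σ processing + (n-1) × setup
= (9 + 4 + 18 + 17 + 9) + (5-1)×6
= 57 + 24
= 81 time units


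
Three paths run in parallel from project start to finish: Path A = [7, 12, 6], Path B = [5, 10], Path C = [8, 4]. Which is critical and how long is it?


Path A: 7 + 12 + 6 = 25
Path B: 5 + 10 = 15
Path C: 8 + 4 = 12
Critical path = longest = max(25, 15, 12)
= 25 (Path A)


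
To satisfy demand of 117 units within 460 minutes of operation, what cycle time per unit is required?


Cycle time = available time / demand
= 460 / 117
= 3.93 min/unit


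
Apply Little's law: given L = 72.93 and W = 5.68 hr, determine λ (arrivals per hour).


Little's law: L = λW → λ = L / W
= 72.93 / 5.68
= 12.84 per hour


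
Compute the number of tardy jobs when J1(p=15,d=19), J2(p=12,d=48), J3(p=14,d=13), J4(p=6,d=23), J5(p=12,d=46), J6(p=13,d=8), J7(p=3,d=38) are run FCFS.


Completion vs due date:
  J1: C=15, d=19 → on time
  J2: C=27, d=48 → on time
  J3: C=41, d=13 → TARDY
  J4: C=47, d=23 → TARDY
  J5: C=59, d=46 → TARDY
  J6: C=72, d=8 → TARDY
  J7: C=75, d=38 → TARDY
Tardy jobs: J3, J4, J5, J6, J7
Count = 5


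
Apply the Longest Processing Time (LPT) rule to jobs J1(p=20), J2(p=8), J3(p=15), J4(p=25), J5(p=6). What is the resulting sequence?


LPT: sort by longest processing time first
  J4: p=25
  J1: p=20
  J3: p=15
  J2: p=8
  J5: p=6
Order: J4 → J1 → J3 → J2 → J5


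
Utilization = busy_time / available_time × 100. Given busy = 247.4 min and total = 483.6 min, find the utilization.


Utilization = busy / total × 100
= 247.4 / 483.6 × 100
= 51.2%


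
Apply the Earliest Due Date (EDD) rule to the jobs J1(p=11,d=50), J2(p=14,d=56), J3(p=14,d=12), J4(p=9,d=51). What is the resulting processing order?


EDD: sort by earliest due date
  J3: d=12, p=14
  J1: d=50, p=11
  J4: d=51, p=9
  J2: d=56, p=14
Order: J3 → J1 → J4 → J2


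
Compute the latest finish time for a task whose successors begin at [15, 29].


LF = min of all successor start times
Successors start at: [15, 29]
LF = min(15, 29)
= 15


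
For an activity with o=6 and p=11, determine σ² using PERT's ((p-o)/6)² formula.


σ² = ((p - o) / 6)² = (p - o)² / 36
= (11 - 6)² / 36
= 5² / 36
= 25 / 36
= 0.6944


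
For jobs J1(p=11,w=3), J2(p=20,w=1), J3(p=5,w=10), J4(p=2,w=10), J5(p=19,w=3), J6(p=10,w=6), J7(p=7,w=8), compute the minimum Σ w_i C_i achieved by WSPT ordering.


WSPT order (by p/w): J4 → J3 → J7 → J6 → J1 → J5 → J2
  J4: C=2, w·C=10×2=20
  J3: C=7, w·C=10×7=70
  J7: C=14, w·C=8×14=112
  J6: C=24, w·C=6×24=144
  J1: C=35, w·C=3×35=105
  J5: C=54, w·C=3×54=162
  J2: C=74, w·C=1×74=74
Σ w·C = 687
= 687


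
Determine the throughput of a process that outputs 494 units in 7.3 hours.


Throughput = units / time
= 494 / 7.3
= 67.7 units/hour


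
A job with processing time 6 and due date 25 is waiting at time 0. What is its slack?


Slack = due - current_time - processing
= 25 - 0 - 6
= 19


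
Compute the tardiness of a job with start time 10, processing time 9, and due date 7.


Completion = start + processing = 10 + 9 = 19
Tardiness = max(0, C - d) = max(0, 19 - 7)
= max(0, 12)
= 12


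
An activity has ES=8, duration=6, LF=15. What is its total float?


EF = ES + duration = 8 + 6 = 14
LS = LF - duration = 15 - 6 = 9
Total Float = LF - EF = 15 - 14
(or LS - ES = 9 - 8)
= 1


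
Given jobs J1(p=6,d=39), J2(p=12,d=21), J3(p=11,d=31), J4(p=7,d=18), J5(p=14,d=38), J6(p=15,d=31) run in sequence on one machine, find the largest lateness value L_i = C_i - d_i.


Lateness per job (L = C - d):
  J1: C=6, d=39, L=-33
  J2: C=18, d=21, L=-3
  J3: C=29, d=31, L=-2
  J4: C=36, d=18, L=18
  J5: C=50, d=38, L=12
  J6: C=65, d=31, L=34
Lmax = max(-33, -3, -2, 18, 12, 34)
= 34


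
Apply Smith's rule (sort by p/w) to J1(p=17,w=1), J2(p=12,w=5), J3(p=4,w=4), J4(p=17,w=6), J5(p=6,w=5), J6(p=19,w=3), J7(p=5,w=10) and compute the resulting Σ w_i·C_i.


WSPT order (by p/w): J7 → J3 → J5 → J2 → J4 → J6 → J1
  J7: C=5, w·C=10×5=50
  J3: C=9, w·C=4×9=36
  J5: C=15, w·C=5×15=75
  J2: C=27, w·C=5×27=135
  J4: C=44, w·C=6×44=264
  J6: C=63, w·C=3×63=189
  J1: C=80, w·C=1×80=80
Σ w·C = 829
= 829


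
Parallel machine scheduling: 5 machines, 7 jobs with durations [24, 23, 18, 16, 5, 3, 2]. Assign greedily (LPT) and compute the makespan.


Jobs (LPT sorted): [24, 23, 18, 16, 5, 3, 2]
Machines: 5
  J=24 → Machine 1 (load: 0+24=24)
  J=23 → Machine 2 (load: 0+23=23)
  J=18 → Machine 3 (load: 0+18=18)
  J=16 → Machine 4 (load: 0+16=16)
  J=5 → Machine 5 (load: 0+5=5)
  J=3 → Machine 5 (load: 5+3=8)
  J=2 → Machine 5 (load: 8+2=10)
Machine loads: [24, 23, 18, 16, 10]
Makespan = max = 24 time units


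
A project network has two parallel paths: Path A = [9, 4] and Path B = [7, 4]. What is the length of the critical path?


Path A: 9 + 4 = 13
Path B: 7 + 4 = 11
Critical path = longest = max(13, 11)
= 13 (Path A)


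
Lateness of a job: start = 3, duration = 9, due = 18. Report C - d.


Completion = 3 + 9 = 12
Lateness = C - d = 12 - 18
= -6


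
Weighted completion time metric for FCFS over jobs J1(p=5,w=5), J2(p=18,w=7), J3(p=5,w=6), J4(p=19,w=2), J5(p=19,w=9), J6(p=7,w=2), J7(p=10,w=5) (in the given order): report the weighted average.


Completion times:
  J1: C=5, w×C=5×5=25
  J2: C=23, w×C=7×23=161
  J3: C=28, w×C=6×28=168
  J4: C=47, w×C=2×47=94
  J5: C=66, w×C=9×66=594
  J6: C=73, w×C=2×73=146
  J7: C=83, w×C=5×83=415
Sum w×C = 1603
Sum w = 36
Weighted avg = 1603/36
= 44.53


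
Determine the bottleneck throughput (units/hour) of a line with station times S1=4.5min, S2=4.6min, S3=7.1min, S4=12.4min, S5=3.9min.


Bottleneck = longest station time
Station times: [4.5, 4.6, 7.1, 12.4, 3.9]
Max = 12.4 min
Rate = 60 / 12.4
= 4.84 units/hour (bottleneck: 12.4min)


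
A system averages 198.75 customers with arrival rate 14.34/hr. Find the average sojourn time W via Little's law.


Little's law: L = λW → W = L / λ
= 198.75 / 14.34
= 13.86 hours


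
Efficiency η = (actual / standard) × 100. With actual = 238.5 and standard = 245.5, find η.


Efficiency = (actual / standard) × 100
= (238.5 / 245.5) × 100
= 97.1%


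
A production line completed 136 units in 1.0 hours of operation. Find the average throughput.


Throughput = units / time
= 136 / 1.0
= 136.0 units/hour


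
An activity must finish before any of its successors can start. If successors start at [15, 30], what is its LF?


LF = min of all successor start times
Successors start at: [15, 30]
LF = min(15, 30)
= 15


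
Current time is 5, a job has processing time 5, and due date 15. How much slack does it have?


Slack = due - current_time - processing
= 15 - 5 - 5
= 5


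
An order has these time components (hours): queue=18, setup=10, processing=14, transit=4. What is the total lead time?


Lead time = queue + setup + processing + transit
= 18 + 10 + 14 + 4
= 46 hours


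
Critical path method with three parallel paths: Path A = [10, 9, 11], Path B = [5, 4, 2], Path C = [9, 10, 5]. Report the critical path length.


Path A: 10 + 9 + 11 = 30
Path B: 5 + 4 + 2 = 11
Path C: 9 + 10 + 5 = 24
Critical path = longest = max(30, 11, 24)
= 30 (Path A)


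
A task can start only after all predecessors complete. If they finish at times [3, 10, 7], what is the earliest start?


ES = max of all predecessor completion times
Predecessors: [3, 10, 7]
ES = max(3, 10, 7)
= 10


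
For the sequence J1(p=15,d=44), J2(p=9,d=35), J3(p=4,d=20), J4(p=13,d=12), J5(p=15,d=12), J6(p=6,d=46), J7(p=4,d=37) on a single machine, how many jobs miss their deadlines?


Completion vs due date:
  J1: C=15, d=44 → on time
  J2: C=24, d=35 → on time
  J3: C=28, d=20 → TARDY
  J4: C=41, d=12 → TARDY
  J5: C=56, d=12 → TARDY
  J6: C=62, d=46 → TARDY
  J7: C=66, d=37 → TARDY
Tardy jobs: J3, J4, J5, J6, J7
Count = 5


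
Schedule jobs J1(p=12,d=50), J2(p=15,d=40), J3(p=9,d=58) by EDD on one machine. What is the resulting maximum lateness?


EDD order: J2 → J1 → J3
Completion and lateness:
  J2: C=15, d=40, L=15-40=-25
  J1: C=27, d=50, L=27-50=-23
  J3: C=36, d=58, L=36-58=-22
Lmax = max(-25, -23, -22)
= -22


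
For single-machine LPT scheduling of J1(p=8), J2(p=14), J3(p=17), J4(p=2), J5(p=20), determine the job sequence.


LPT: sort by longest processing time first
  J5: p=20
  J3: p=17
  J2: p=14
  J1: p=8
  J4: p=2
Order: J5 → J3 → J2 → J1 → J4


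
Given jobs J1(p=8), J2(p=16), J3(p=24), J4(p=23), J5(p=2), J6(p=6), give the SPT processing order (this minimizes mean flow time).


SPT: sort by shortest processing time
  J5: p=2
  J6: p=6
  J1: p=8
  J2: p=16
  J4: p=23
  J3: p=24
Order: J5 → J6 → J1 → J2 → J4 → J3


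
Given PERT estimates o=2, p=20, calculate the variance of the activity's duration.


σ² = ((p - o) / 6)² = (p - o)² / 36
= (20 - 2)² / 36
= 18² / 36
= 324 / 36
= 9.0000


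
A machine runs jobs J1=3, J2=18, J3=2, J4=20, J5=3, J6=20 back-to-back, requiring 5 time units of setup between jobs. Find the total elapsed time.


Makespan = Σ processing + (n-1) × setup
= (3 + 18 + 2 + 20 + 3 + 20) + (6-1)×5
= 66 + 25
= 91 time units


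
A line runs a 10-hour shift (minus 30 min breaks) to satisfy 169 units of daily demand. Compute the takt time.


Available = 10×60 - 30 = 570 min
Takt time = 570 / 169
= 3.37 min/unit


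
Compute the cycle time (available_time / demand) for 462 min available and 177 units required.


Cycle time = available time / demand
= 462 / 177
= 2.61 min/unit


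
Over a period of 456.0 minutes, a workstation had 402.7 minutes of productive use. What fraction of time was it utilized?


Utilization = busy / total × 100
= 402.7 / 456.0 × 100
= 88.3%


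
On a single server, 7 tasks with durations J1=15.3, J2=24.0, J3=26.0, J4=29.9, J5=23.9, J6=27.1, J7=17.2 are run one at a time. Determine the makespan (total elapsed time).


Sequential makespan: sum all processing times
= 15.3 + 24.0 + 26.0 + 29.9 + 23.9 + 27.1 + 17.2
= 163.4 time units


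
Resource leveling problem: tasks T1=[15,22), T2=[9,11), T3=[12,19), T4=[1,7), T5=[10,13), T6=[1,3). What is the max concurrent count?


Check each time point for overlaps:
  t=1: 2 tasks active (T4, T6)
Max concurrent = 2


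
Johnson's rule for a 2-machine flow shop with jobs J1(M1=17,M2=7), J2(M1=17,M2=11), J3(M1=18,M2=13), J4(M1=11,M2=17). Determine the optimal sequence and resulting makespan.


Johnson's rule:
Group 1 (M1≤M2, sort by M1): ['J4']
Group 2 (M1>M2, sort desc M2): ['J3', 'J2', 'J1']
Sequence: J4 → J3 → J2 → J1
Makespan calculation:
  J4: M1 done=11, M2 done=28
  J3: M1 done=29, M2 done=42
  J2: M1 done=46, M2 done=57
  J1: M1 done=63, M2 done=70
= Sequence: J4 → J3 → J2 → J1, Makespan: 70


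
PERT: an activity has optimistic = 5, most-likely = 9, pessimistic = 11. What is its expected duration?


te = (o + 4m + p) / 6
= (5 + 4×9 + 11) / 6
= (5 + 36 + 11) / 6
= 52 / 6
= 8.67


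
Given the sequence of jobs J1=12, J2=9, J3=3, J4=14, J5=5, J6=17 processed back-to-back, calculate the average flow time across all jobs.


Completion times:
  J1: completes at 12
  J2: completes at 21
  J3: completes at 24
  J4: completes at 38
  J5: completes at 43
  J6: completes at 60
Sum = 198
Average = 198/6
= 33.00


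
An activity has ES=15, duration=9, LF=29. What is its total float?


EF = ES + duration = 15 + 9 = 24
LS = LF - duration = 29 - 9 = 20
Total Float = LF - EF = 29 - 24
(or LS - ES = 20 - 15)
= 5


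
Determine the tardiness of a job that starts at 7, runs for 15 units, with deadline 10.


Completion = start + processing = 7 + 15 = 22
Tardiness = max(0, C - d) = max(0, 22 - 10)
= max(0, 12)
= 12


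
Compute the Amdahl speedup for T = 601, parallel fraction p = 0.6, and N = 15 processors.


Amdahl's law: T_p = T × ((1-p) + p/N)
= 601 × ((1-0.6) + 0.6/15)
= 601 × (0.40 + 0.0400)
= 601 × 0.4400
= 264.44
Speedup = 601/264.44
= 2.27×


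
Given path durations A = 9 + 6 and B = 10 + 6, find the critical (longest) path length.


Path A: 9 + 6 = 15
Path B: 10 + 6 = 16
Critical path = longest = max(15, 16)
= 16 (Path B)


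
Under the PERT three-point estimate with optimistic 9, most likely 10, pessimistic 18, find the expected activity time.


te = (o + 4m + p) / 6
= (9 + 4×10 + 18) / 6
= (9 + 40 + 18) / 6
= 67 / 6
= 11.17


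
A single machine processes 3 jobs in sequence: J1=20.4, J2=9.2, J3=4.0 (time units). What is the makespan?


Sequential makespan: sum all processing times
= 20.4 + 9.2 + 4.0
= 33.6 time units


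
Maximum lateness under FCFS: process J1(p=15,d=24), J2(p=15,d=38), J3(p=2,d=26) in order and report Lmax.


Lateness per job (L = C - d):
  J1: C=15, d=24, L=-9
  J2: C=30, d=38, L=-8
  J3: C=32, d=26, L=6
Lmax = max(-9, -8, 6)
= 6


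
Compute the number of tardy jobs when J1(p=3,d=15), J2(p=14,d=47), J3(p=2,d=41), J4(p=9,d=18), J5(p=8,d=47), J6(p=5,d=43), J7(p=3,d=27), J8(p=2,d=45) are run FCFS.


Completion vs due date:
  J1: C=3, d=15 → on time
  J2: C=17, d=47 → on time
  J3: C=19, d=41 → on time
  J4: C=28, d=18 → TARDY
  J5: C=36, d=47 → on time
  J6: C=41, d=43 → on time
  J7: C=44, d=27 → TARDY
  J8: C=46, d=45 → TARDY
Tardy jobs: J4, J7, J8
Count = 3


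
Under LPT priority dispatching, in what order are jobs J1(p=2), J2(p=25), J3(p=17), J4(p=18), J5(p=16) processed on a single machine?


LPT: sort by longest processing time first
  J2: p=25
  J4: p=18
  J3: p=17
  J5: p=16
  J1: p=2
Order: J2 → J4 → J3 → J5 → J1


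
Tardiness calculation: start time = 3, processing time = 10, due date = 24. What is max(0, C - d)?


Completion = start + processing = 3 + 10 = 13
Tardiness = max(0, C - d) = max(0, 13 - 24)
= max(0, -11)
= 0


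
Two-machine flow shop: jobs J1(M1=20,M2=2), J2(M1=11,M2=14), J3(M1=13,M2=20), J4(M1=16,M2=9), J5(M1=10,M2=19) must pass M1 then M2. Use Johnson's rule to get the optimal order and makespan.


Johnson's rule:
Group 1 (M1≤M2, sort by M1): ['J5', 'J2', 'J3']
Group 2 (M1>M2, sort desc M2): ['J4', 'J1']
Sequence: J5 → J2 → J3 → J4 → J1
Makespan calculation:
  J5: M1 done=10, M2 done=29
  J2: M1 done=21, M2 done=43
  J3: M1 done=34, M2 done=63
  J4: M1 done=50, M2 done=72
  J1: M1 done=70, M2 done=74
= Sequence: J5 → J2 → J3 → J4 → J1, Makespan: 74


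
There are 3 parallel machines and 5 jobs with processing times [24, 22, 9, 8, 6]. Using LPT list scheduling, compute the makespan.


Jobs (LPT sorted): [24, 22, 9, 8, 6]
Machines: 3
  J=24 → Machine 1 (load: 0+24=24)
  J=22 → Machine 2 (load: 0+22=22)
  J=9 → Machine 3 (load: 0+9=9)
  J=8 → Machine 3 (load: 9+8=17)
  J=6 → Machine 3 (load: 17+6=23)
Machine loads: [24, 22, 23]
Makespan = max = 24 time units


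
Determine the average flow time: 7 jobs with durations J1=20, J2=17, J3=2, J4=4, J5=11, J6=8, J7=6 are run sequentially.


Completion times:
  J1: completes at 20
  J2: completes at 37
  J3: completes at 39
  J4: completes at 43
  J5: completes at 54
  J6: completes at 62
  J7: completes at 68
Sum = 323
Average = 323/7
= 46.14


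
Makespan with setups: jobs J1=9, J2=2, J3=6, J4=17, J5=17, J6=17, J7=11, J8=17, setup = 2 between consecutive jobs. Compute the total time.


Makespan = Σ processing + (n-1) × setup
= (9 + 2 + 6 + 17 + 17 + 17 + 11 + 17) + (8-1)×2
= 96 + 14
= 110 time units


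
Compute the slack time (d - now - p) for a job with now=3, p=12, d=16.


Slack = due - current_time - processing
= 16 - 3 - 12
= 1


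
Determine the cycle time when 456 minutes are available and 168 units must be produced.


Cycle time = available time / demand
= 456 / 168
= 2.71 min/unit


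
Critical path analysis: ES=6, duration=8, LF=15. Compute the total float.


EF = ES + duration = 6 + 8 = 14
LS = LF - duration = 15 - 8 = 7
Total Float = LF - EF = 15 - 14
(or LS - ES = 7 - 6)
= 1


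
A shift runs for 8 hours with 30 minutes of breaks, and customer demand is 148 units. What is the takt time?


Available = 8×60 - 30 = 450 min
Takt time = 450 / 148
= 3.04 min/unit


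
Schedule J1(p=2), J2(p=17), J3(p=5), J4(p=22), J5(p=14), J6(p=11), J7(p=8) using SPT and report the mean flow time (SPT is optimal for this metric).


SPT order: J1 → J3 → J7 → J6 → J5 → J2 → J4
Completion times:
  J1: C=2
  J3: C=7
  J7: C=15
  J6: C=26
  J5: C=40
  J2: C=57
  J4: C=79
Sum = 226, n = 7
Mean flow = 226/7
= 32.29


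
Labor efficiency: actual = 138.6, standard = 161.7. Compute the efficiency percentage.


Efficiency = (actual / standard) × 100
= (138.6 / 161.7) × 100
= 85.7%


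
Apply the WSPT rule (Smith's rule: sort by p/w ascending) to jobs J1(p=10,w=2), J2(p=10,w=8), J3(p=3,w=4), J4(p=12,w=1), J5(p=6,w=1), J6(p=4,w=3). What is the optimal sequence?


WSPT (Smith's rule): sort by p/w ascending
  J3: p/w = 3/4 = 0.750
  J2: p/w = 10/8 = 1.250
  J6: p/w = 4/3 = 1.333
  J1: p/w = 10/2 = 5.000
  J5: p/w = 6/1 = 6.000
  J4: p/w = 12/1 = 12.000
Order: J3 → J2 → J6 → J1 → J5 → J4


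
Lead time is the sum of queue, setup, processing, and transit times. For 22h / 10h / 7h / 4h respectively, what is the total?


Lead time = queue + setup + processing + transit
= 22 + 10 + 7 + 4
= 43 hours


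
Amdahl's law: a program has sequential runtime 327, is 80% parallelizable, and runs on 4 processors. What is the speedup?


Amdahl's law: T_p = T × ((1-p) + p/N)
= 327 × ((1-0.8) + 0.8/4)
= 327 × (0.20 + 0.2000)
= 327 × 0.4000
= 130.80
Speedup = 327/130.80
= 2.50×


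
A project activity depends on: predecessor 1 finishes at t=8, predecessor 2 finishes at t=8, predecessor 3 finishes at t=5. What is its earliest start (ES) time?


ES = max of all predecessor completion times
Predecessors: [8, 8, 5]
ES = max(8, 8, 5)
= 8


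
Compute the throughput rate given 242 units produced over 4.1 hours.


Throughput = units / time
= 242 / 4.1
= 59.0 units/hour


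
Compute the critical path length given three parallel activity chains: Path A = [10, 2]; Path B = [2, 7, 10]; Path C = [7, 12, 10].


Path A: 10 + 2 = 12
Path B: 2 + 7 + 10 = 19
Path C: 7 + 12 + 10 = 29
Critical path = longest = max(12, 19, 29)
= 29 (Path C)


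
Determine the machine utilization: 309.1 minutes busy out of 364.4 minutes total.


Utilization = busy / total × 100
= 309.1 / 364.4 × 100
= 84.8%


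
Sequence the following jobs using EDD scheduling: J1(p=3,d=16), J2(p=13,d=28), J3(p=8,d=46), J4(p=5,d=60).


EDD: sort by earliest due date
  J1: d=16, p=3
  J2: d=28, p=13
  J3: d=46, p=8
  J4: d=60, p=5
Order: J1 → J2 → J3 → J4


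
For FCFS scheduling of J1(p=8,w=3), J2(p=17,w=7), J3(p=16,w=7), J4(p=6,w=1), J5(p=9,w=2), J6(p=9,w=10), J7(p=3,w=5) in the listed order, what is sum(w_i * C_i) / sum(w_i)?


Completion times:
  J1: C=8, w×C=3×8=24
  J2: C=25, w×C=7×25=175
  J3: C=41, w×C=7×41=287
  J4: C=47, w×C=1×47=47
  J5: C=56, w×C=2×56=112
  J6: C=65, w×C=10×65=650
  J7: C=68, w×C=5×68=340
Sum w×C = 1635
Sum w = 35
Weighted avg = 1635/35
= 46.71


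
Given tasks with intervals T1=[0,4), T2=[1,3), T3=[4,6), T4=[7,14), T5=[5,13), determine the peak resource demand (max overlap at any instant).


Check each time point for overlaps:
  t=1: 2 tasks active (T1, T2)
Max concurrent = 2


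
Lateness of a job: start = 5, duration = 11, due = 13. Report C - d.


Completion = 5 + 11 = 16
Lateness = C - d = 16 - 13
= 3


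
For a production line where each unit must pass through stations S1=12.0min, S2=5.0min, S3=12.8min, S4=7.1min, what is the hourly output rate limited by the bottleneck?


Bottleneck = longest station time
Station times: [12.0, 5.0, 12.8, 7.1]
Max = 12.8 min
Rate = 60 / 12.8
= 4.69 units/hour (bottleneck: 12.8min)


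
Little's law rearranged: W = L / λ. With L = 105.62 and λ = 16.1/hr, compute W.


Little's law: L = λW → W = L / λ
= 105.62 / 16.1
= 6.56 hours


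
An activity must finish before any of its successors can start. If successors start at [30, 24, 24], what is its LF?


LF = min of all successor start times
Successors start at: [30, 24, 24]
LF = min(30, 24, 24)
= 24


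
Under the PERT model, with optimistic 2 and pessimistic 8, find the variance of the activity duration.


σ² = ((p - o) / 6)² = (p - o)² / 36
= (8 - 2)² / 36
= 6² / 36
= 36 / 36
= 1.0000


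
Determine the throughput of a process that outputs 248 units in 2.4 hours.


Throughput = units / time
= 248 / 2.4
= 103.3 units/hour


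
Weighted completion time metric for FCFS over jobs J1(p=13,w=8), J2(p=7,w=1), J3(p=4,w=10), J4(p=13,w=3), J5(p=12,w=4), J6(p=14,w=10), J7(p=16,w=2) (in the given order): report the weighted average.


Completion times:
  J1: C=13, w×C=8×13=104
  J2: C=20, w×C=1×20=20
  J3: C=24, w×C=10×24=240
  J4: C=37, w×C=3×37=111
  J5: C=49, w×C=4×49=196
  J6: C=63, w×C=10×63=630
  J7: C=79, w×C=2×79=158
Sum w×C = 1459
Sum w = 38
Weighted avg = 1459/38
= 38.39


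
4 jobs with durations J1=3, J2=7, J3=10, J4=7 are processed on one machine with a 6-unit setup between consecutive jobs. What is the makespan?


Makespan = Σ processing + (n-1) × setup
= (3 + 7 + 10 + 7) + (4-1)×6
= 27 + 18
= 45 time units


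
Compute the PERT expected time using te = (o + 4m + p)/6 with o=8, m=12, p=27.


te = (o + 4m + p) / 6
= (8 + 4×12 + 27) / 6
= (8 + 48 + 27) / 6
= 83 / 6
= 13.83


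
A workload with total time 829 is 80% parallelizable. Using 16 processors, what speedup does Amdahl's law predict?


Amdahl's law: T_p = T × ((1-p) + p/N)
= 829 × ((1-0.8) + 0.8/16)
= 829 × (0.20 + 0.0500)
= 829 × 0.2500
= 207.25
Speedup = 829/207.25
= 4.00×


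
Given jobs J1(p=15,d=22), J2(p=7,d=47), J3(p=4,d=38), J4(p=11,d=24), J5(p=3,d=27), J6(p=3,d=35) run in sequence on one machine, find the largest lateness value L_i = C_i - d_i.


Lateness per job (L = C - d):
  J1: C=15, d=22, L=-7
  J2: C=22, d=47, L=-25
  J3: C=26, d=38, L=-12
  J4: C=37, d=24, L=13
  J5: C=40, d=27, L=13
  J6: C=43, d=35, L=8
Lmax = max(-7, -25, -12, 13, 13, 8)
= 13


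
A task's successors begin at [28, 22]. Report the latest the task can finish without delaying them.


LF = min of all successor start times
Successors start at: [28, 22]
LF = min(28, 22)
= 22


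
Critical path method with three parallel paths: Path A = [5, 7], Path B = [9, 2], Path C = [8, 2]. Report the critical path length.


Path A: 5 + 7 = 12
Path B: 9 + 2 = 11
Path C: 8 + 2 = 10
Critical path = longest = max(12, 11, 10)
= 12 (Path A)


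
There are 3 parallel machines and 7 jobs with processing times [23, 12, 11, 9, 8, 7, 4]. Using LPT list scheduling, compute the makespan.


Jobs (LPT sorted): [23, 12, 11, 9, 8, 7, 4]
Machines: 3
  J=23 → Machine 1 (load: 0+23=23)
  J=12 → Machine 2 (load: 0+12=12)
  J=11 → Machine 3 (load: 0+11=11)
  J=9 → Machine 3 (load: 11+9=20)
  J=8 → Machine 2 (load: 12+8=20)
  J=7 → Machine 2 (load: 20+7=27)
  J=4 → Machine 3 (load: 20+4=24)
Machine loads: [23, 27, 24]
Makespan = max = 27 time units


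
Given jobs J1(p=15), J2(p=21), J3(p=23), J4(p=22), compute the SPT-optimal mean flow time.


SPT order: J1 → J2 → J4 → J3
Completion times:
  J1: C=15
  J2: C=36
  J4: C=58
  J3: C=81
Sum = 190, n = 4
Mean flow = 190/4
= 47.50


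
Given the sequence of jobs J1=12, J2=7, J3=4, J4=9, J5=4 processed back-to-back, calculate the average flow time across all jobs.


Completion times:
  J1: completes at 12
  J2: completes at 19
  J3: completes at 23
  J4: completes at 32
  J5: completes at 36
Sum = 122
Average = 122/5
= 24.40


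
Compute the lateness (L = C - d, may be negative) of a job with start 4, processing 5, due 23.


Completion = 4 + 5 = 9
Lateness = C - d = 9 - 23
= -14


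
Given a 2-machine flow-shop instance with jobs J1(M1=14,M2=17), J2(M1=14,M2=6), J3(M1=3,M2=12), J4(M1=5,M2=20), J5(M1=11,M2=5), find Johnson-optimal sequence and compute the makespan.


Johnson's rule:
Group 1 (M1≤M2, sort by M1): ['J3', 'J4', 'J1']
Group 2 (M1>M2, sort desc M2): ['J2', 'J5']
Sequence: J3 → J4 → J1 → J2 → J5
Makespan calculation:
  J3: M1 done=3, M2 done=15
  J4: M1 done=8, M2 done=35
  J1: M1 done=22, M2 done=52
  J2: M1 done=36, M2 done=58
  J5: M1 done=47, M2 done=63
= Sequence: J3 → J4 → J1 → J2 → J5, Makespan: 63


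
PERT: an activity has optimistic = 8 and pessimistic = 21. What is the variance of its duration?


σ² = ((p - o) / 6)² = (p - o)² / 36
= (21 - 8)² / 36
= 13² / 36
= 169 / 36
= 4.6944


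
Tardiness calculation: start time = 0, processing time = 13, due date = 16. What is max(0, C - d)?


Completion = start + processing = 0 + 13 = 13
Tardiness = max(0, C - d) = max(0, 13 - 16)
= max(0, -3)
= 0


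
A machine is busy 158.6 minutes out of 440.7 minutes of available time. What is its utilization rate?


Utilization = busy / total × 100
= 158.6 / 440.7 × 100
= 36.0%


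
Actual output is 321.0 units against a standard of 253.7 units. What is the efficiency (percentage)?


Efficiency = (actual / standard) × 100
= (321.0 / 253.7) × 100
= 126.5%


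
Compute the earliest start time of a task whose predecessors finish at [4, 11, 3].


ES = max of all predecessor completion times
Predecessors: [4, 11, 3]
ES = max(4, 11, 3)
= 11


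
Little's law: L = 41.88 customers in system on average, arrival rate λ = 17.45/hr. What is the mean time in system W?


Little's law: L = λW → W = L / λ
= 41.88 / 17.45
= 2.40 hours


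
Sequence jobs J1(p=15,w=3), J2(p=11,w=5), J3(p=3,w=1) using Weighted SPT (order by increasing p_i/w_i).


WSPT (Smith's rule): sort by p/w ascending
  J2: p/w = 11/5 = 2.200
  J3: p/w = 3/1 = 3.000
  J1: p/w = 15/3 = 5.000
Order: J2 → J3 → J1


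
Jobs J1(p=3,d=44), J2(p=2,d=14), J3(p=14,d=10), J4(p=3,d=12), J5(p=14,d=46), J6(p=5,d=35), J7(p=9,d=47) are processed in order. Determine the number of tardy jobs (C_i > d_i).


Completion vs due date:
  J1: C=3, d=44 → on time
  J2: C=5, d=14 → on time
  J3: C=19, d=10 → TARDY
  J4: C=22, d=12 → TARDY
  J5: C=36, d=46 → on time
  J6: C=41, d=35 → TARDY
  J7: C=50, d=47 → TARDY
Tardy jobs: J3, J4, J6, J7
Count = 4


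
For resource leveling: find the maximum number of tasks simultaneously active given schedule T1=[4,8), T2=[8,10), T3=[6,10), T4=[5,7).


Check each time point for overlaps:
  t=6: 3 tasks active (T1, T3, T4)
Max concurrent = 3


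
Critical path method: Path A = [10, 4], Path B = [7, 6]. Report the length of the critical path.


Path A: 10 + 4 = 14
Path B: 7 + 6 = 13
Critical path = longest = max(14, 13)
= 14 (Path A)


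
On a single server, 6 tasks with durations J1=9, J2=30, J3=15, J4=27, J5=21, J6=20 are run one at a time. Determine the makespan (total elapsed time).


Sequential makespan: sum all processing times
= 9 + 30 + 15 + 27 + 21 + 20
= 122 time units


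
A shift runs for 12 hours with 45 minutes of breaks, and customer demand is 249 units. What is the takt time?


Available = 12×60 - 45 = 675 min
Takt time = 675 / 249
= 2.71 min/unit


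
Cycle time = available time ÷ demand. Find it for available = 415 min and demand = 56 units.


Cycle time = available time / demand
= 415 / 56
= 7.41 min/unit


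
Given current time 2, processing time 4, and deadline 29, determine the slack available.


Slack = due - current_time - processing
= 29 - 2 - 4
= 23


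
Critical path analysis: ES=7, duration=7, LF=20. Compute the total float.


EF = ES + duration = 7 + 7 = 14
LS = LF - duration = 20 - 7 = 13
Total Float = LF - EF = 20 - 14
(or LS - ES = 13 - 7)
= 6


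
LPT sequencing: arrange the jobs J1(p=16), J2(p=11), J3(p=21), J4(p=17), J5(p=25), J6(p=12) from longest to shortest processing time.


LPT: sort by longest processing time first
  J5: p=25
  J3: p=21
  J4: p=17
  J1: p=16
  J6: p=12
  J2: p=11
Order: J5 → J3 → J4 → J1 → J6 → J2


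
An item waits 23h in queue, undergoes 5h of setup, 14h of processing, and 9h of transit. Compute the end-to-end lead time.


Lead time = queue + setup + processing + transit
= 23 + 5 + 14 + 9
= 51 hours


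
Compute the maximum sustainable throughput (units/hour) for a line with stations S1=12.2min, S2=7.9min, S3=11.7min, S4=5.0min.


Bottleneck = longest station time
Station times: [12.2, 7.9, 11.7, 5.0]
Max = 12.2 min
Rate = 60 / 12.2
= 4.92 units/hour (bottleneck: 12.2min)


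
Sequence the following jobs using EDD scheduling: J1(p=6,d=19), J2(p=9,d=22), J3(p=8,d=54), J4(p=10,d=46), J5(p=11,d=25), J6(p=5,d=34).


EDD: sort by earliest due date
  J1: d=19, p=6
  J2: d=22, p=9
  J5: d=25, p=11
  J6: d=34, p=5
  J4: d=46, p=10
  J3: d=54, p=8
Order: J1 → J2 → J5 → J6 → J4 → J3


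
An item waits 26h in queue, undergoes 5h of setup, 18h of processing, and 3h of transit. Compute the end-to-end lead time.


Lead time = queue + setup + processing + transit
= 26 + 5 + 18 + 3
= 52 hours


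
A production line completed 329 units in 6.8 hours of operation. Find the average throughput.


Throughput = units / time
= 329 / 6.8
= 48.4 units/hour


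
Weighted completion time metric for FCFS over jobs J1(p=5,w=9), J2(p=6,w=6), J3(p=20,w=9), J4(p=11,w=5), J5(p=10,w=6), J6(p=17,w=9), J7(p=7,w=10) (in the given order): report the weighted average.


Completion times:
  J1: C=5, w×C=9×5=45
  J2: C=11, w×C=6×11=66
  J3: C=31, w×C=9×31=279
  J4: C=42, w×C=5×42=210
  J5: C=52, w×C=6×52=312
  J6: C=69, w×C=9×69=621
  J7: C=76, w×C=10×76=760
Sum w×C = 2293
Sum w = 54
Weighted avg = 2293/54
= 42.46


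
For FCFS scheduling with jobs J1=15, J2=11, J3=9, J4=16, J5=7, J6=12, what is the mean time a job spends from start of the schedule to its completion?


Completion times:
  J1: completes at 15
  J2: completes at 26
  J3: completes at 35
  J4: completes at 51
  J5: completes at 58
  J6: completes at 70
Sum = 255
Average = 255/6
= 42.50


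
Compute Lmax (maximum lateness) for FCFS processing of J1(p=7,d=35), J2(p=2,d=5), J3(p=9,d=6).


Lateness per job (L = C - d):
  J1: C=7, d=35, L=-28
  J2: C=9, d=5, L=4
  J3: C=18, d=6, L=12
Lmax = max(-28, 4, 12)
= 12


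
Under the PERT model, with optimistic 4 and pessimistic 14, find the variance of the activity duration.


σ² = ((p - o) / 6)² = (p - o)² / 36
= (14 - 4)² / 36
= 10² / 36
= 100 / 36
= 2.7778
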